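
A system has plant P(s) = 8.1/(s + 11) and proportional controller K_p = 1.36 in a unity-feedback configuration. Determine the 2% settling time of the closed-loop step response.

T_s ≈ 0.182 s

Closed-loop transfer function: T(s) = K_p·P(s)/(1 + K_p·P(s)) = 11.02/(s + 11 + 11.02) = 11.02/(s + 22.02).
Time constant τ = 1/22.02 = 0.04542 s, so the 2% settling time is about 4τ = 0.182 s.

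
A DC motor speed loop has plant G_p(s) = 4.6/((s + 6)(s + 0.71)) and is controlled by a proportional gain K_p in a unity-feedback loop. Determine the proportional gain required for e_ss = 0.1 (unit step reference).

K_p = 8.33

For a type-0 loop with proportional control, e_ss = 1/(1 + K_p·G_p(0)).
G_p(0) = 1.08. Require 1/(1 + K_p·1.08) = 0.1, so 1 + 1.08·K_p = 10.
K_p = (10 − 1)/1.08 = 8.33.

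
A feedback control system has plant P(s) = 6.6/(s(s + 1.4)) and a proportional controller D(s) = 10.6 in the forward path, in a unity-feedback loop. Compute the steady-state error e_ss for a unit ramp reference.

The loop has one pole at the origin (type 1). Velocity error constant K_v = lim_{s→0} s·D(s)P(s) = 10.6·6.6/1.4 = 49.97.
Steady-state error to a unit ramp: e_ss = 1/K_v = 0.02.

0.02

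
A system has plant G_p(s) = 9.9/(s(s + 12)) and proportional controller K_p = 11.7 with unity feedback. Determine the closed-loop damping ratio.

The closed-loop denominator is s(s+12) + 11.7·9.9 = s² + 12s + 115.8.
So ω_n² = 115.8 ⇒ ω_n = 10.76 rad/s, and ζ = 12/(2ω_n) = 0.557.

ζ = 0.557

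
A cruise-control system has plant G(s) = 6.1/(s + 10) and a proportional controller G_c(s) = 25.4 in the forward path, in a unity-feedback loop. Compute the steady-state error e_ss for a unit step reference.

0.0606

The loop is type 0. Static position error constant K_pos = G_c(0)·G(0) = 25.4·0.61 = 15.49.
Steady-state error to a unit step: e_ss = 1/(1+K_pos) = 1/16.49 = 0.0606.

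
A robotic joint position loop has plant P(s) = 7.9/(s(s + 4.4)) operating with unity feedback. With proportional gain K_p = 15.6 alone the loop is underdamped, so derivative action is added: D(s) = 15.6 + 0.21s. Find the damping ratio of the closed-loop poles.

Forward path: (15.6 + 0.21s)·7.9/(s(s+4.4)). The closed-loop characteristic equation is s² + (4.4 + 7.9·0.21)s + 7.9·15.6 = 0.
That is s² + 6.059s + 123.2 = 0, so ω_n = 11.1 rad/s and ζ = 6.059/(2·11.1) = 0.2729.

ζ = 0.273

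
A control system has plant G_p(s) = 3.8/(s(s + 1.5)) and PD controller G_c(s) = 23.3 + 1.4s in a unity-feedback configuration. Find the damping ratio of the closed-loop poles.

ζ = 0.362

Forward path: (23.3 + 1.4s)·3.8/(s(s+1.5)). The closed-loop characteristic equation is s² + (1.5 + 3.8·1.4)s + 3.8·23.3 = 0.
That is s² + 6.82s + 88.54 = 0, so ω_n = 9.41 rad/s and ζ = 6.82/(2·9.41) = 0.3624.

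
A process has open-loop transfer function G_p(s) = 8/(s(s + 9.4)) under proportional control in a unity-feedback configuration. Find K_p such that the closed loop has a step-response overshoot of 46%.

From %OS = 100·exp(−πζ/√(1−ζ²)) = 46%, ζ = −ln(0.46)/√(π²+ln²(0.46)) = 0.24.
Characteristic equation s² + 9.4s + 8K_p = 0 gives ζ = 9.4/(2√(8K_p)).
Setting ζ = 0.24: √(8K_p) = 9.4/(2·0.24) = 19.59, so K_p = 383.6/8 = 48.

K_p = 48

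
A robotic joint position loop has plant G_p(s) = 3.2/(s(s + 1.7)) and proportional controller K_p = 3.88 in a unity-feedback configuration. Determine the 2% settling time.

From 1 + K_pG_p(s) = 0: s² + 1.7s + 12.42 = 0 ⇒ ω_n = 3.524, ζ = 0.2412.
2% settling time T_s ≈ 4/(ζω_n) = 4/0.85 = 4.71 s.

T_s ≈ 4.71 s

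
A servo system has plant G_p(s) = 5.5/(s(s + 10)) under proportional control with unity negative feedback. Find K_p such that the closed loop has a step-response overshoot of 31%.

K_p = 37.3

From %OS = 100·exp(−πζ/√(1−ζ²)) = 31%, ζ = −ln(0.31)/√(π²+ln²(0.31)) = 0.3493.
Characteristic equation s² + 10s + 5.5K_p = 0 gives ζ = 10/(2√(5.5K_p)).
Setting ζ = 0.3493: √(5.5K_p) = 10/(2·0.3493) = 14.31, so K_p = 204.9/5.5 = 37.3.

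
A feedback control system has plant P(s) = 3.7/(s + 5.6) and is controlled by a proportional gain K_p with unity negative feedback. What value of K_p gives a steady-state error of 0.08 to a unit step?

The loop is type 0, so e_ss(step) = 1/(1 + K_pos) with K_pos = K_p·P(0).
P(0) = 0.6607. Require 1/(1 + K_p·0.6607) = 0.08, so 1 + 0.6607·K_p = 12.5.
K_p = (12.5 − 1)/0.6607 = 17.4.

K_p = 17.4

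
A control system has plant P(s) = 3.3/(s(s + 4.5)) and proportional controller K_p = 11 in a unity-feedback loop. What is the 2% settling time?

From 1 + K_pP(s) = 0: s² + 4.5s + 36.3 = 0 ⇒ ω_n = 6.025, ζ = 0.3734.
2% settling time T_s ≈ 4/(ζω_n) = 4/2.25 = 1.78 s.

T_s ≈ 1.78 s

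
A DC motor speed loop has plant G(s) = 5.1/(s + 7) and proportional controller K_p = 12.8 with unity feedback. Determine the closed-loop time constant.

Closed-loop transfer function: T(s) = K_p·G(s)/(1 + K_p·G(s)) = 65.28/(s + 7 + 65.28) = 65.28/(s + 72.28).
Time constant τ = 1/72.28 = 0.0138 s.

τ = 0.0138 s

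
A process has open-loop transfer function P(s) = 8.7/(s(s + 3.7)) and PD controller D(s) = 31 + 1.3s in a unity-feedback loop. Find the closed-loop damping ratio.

Forward path: (31 + 1.3s)·8.7/(s(s+3.7)). The closed-loop characteristic equation is s² + (3.7 + 8.7·1.3)s + 8.7·31 = 0.
That is s² + 15.01s + 269.7 = 0, so ω_n = 16.42 rad/s and ζ = 15.01/(2·16.42) = 0.457.

ζ = 0.457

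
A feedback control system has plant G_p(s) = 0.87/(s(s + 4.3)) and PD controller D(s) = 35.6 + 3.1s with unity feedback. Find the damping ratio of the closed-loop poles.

Forward path: (35.6 + 3.1s)·0.87/(s(s+4.3)). The closed-loop characteristic equation is s² + (4.3 + 0.87·3.1)s + 0.87·35.6 = 0.
That is s² + 6.997s + 30.97 = 0, so ω_n = 5.565 rad/s and ζ = 6.997/(2·5.565) = 0.6286.

ζ = 0.629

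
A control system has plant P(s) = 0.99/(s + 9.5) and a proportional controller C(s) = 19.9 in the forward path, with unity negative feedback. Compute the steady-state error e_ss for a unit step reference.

The loop is type 0. Static position error constant K_pos = C(0)·P(0) = 19.9·0.1042 = 2.074.
Steady-state error to a unit step: e_ss = 1/(1+K_pos) = 1/3.074 = 0.325.

0.325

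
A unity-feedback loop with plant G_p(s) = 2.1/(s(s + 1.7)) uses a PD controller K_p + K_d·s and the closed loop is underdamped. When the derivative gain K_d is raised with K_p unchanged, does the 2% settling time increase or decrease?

decrease

Characteristic equation s² + (1.7 + 2.1K_d)s + 2.1K_p = 0: raising K_d increases ζω_n = (1.7+2.1K_d)/2 while the loop stays underdamped, so T_s ≈ 4/(ζω_n) decreases.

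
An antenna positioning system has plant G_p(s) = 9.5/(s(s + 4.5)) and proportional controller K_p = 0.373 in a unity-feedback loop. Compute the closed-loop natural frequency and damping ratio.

ω_n = 1.88 rad/s, ζ = 1.2

With unity feedback the closed-loop characteristic equation is s² + 4.5s + 0.373·9.5 = s² + 4.5s + 3.543 = 0.
So ω_n² = 3.543 ⇒ ω_n = 1.882 rad/s, and ζ = 4.5/(2ω_n) = 1.2.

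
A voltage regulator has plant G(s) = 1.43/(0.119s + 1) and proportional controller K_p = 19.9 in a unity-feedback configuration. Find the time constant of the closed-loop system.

τ = 0.00404 s

Closed loop: T(s) = K_p·G/(1+K_p·G) = 28.46/(0.119s + 1 + 28.46), with pole at s = −(1 + 28.46)/0.119 = −247.5.
Closed-loop time constant τ = 1/247.5 = 0.00404 s.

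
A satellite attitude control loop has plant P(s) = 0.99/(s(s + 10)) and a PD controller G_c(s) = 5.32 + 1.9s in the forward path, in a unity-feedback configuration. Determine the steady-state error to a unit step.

0

The open loop G_c(s)P(s) has a pole at the origin (type 1), so the static position error constant is infinite and e_ss = 1/(1+∞) = 0.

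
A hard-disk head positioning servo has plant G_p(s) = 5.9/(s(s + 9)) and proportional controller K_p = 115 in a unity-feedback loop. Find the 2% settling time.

Closed-loop characteristic equation: s² + 9s + 678.5 = 0, so ω_n = 26.05 rad/s and ζ = 9/(2·26.05) = 0.1728.
2% settling time T_s ≈ 4/(ζω_n) = 4/4.5 = 0.889 s.

T_s ≈ 0.889 s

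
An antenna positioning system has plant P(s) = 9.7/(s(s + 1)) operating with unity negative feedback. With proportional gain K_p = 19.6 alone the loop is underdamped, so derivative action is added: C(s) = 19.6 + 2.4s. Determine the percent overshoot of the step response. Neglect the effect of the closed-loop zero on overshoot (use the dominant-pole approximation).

0.293%

Forward path: (19.6 + 2.4s)·9.7/(s(s+1)). The closed-loop characteristic equation is s² + (1 + 9.7·2.4)s + 9.7·19.6 = 0.
That is s² + 24.28s + 190.1 = 0, so ω_n = 13.79 rad/s and ζ = 24.28/(2·13.79) = 0.8805.
%OS = 100·exp(−πζ/√(1−ζ²)) = 0.293%.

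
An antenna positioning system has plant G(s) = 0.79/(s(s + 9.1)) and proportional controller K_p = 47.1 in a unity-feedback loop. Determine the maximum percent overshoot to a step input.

2.96%

The closed-loop denominator s² + 9.1s + 37.21 gives ω_n = √37.21 = 6.1 and ζ = 9.1/(2ω_n) = 0.7459.
%OS = 100·exp(−πζ/√(1−ζ²)) = 100·exp(−π·0.7459/√0.4436) = 2.96%.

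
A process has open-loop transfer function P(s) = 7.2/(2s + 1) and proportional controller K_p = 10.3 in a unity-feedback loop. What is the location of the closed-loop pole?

s = -37.58

Closed loop: T(s) = K_p·P/(1+K_p·P) = 74.16/(2s + 1 + 74.16), with pole at s = −(1 + 74.16)/2 = −37.58.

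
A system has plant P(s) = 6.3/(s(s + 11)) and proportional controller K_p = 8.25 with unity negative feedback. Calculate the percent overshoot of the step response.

Closed-loop characteristic equation: s² + 11s + 51.98 = 0, so ω_n = 7.209 rad/s and ζ = 11/(2·7.209) = 0.7629.
%OS = 100·exp(−πζ/√(1−ζ²)) = 100·exp(−π·0.7629/√0.418) = 2.45%.

2.45%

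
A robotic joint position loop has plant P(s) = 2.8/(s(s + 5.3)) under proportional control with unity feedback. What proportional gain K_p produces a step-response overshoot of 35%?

From %OS = 100·exp(−πζ/√(1−ζ²)) = 35%, ζ = −ln(0.35)/√(π²+ln²(0.35)) = 0.3169.
Characteristic equation s² + 5.3s + 2.8K_p = 0 gives ζ = 5.3/(2√(2.8K_p)).
Setting ζ = 0.3169: √(2.8K_p) = 5.3/(2·0.3169) = 8.361, so K_p = 69.91/2.8 = 25.

K_p = 25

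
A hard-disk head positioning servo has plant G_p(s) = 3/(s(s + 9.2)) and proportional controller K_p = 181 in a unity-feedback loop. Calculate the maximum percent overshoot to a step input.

The closed-loop denominator s² + 9.2s + 543 gives ω_n = √543 = 23.3 and ζ = 9.2/(2ω_n) = 0.1974.
%OS = 100·exp(−πζ/√(1−ζ²)) = 100·exp(−π·0.1974/√0.961) = 53.1%.

53.1%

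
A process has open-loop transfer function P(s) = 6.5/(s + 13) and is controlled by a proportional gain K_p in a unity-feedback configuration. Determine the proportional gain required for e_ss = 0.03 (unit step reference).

K_p = 64.7

For a type-0 loop with proportional control, e_ss = 1/(1 + K_p·P(0)).
P(0) = 0.5. Require 1/(1 + K_p·0.5) = 0.03, so 1 + 0.5·K_p = 33.33.
K_p = (33.33 − 1)/0.5 = 64.7.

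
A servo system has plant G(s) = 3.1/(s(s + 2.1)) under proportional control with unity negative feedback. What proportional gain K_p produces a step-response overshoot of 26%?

From %OS = 100·exp(−πζ/√(1−ζ²)) = 26%, ζ = −ln(0.26)/√(π²+ln²(0.26)) = 0.3941.
Characteristic equation s² + 2.1s + 3.1K_p = 0 gives ζ = 2.1/(2√(3.1K_p)).
Setting ζ = 0.3941: √(3.1K_p) = 2.1/(2·0.3941) = 2.664, so K_p = 7.099/3.1 = 2.29.

K_p = 2.29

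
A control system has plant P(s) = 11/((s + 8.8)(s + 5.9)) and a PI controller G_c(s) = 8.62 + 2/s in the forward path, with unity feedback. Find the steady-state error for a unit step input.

The open loop G_c(s)P(s) has a pole at the origin (type 1), so the static position error constant is infinite and e_ss = 1/(1+∞) = 0.

0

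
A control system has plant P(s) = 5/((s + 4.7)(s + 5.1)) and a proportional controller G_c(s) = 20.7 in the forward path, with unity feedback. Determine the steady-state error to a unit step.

0.188

The loop is type 0. Static position error constant K_pos = G_c(0)·P(0) = 20.7·0.2086 = 4.318.
Steady-state error to a unit step: e_ss = 1/(1+K_pos) = 1/5.318 = 0.188.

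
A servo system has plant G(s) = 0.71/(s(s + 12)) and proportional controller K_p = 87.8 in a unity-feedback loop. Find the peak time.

The closed-loop denominator s² + 12s + 62.34 gives ω_n = √62.34 = 7.895 and ζ = 12/(2ω_n) = 0.7599.
Damped frequency ω_d = ω_n√(1−ζ²) = 5.132 rad/s, so peak time T_p = π/ω_d = 0.612 s.

T_p = 0.612 s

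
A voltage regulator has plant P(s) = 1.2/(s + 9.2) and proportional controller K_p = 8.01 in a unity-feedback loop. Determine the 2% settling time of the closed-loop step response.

T_s ≈ 0.213 s

Closed-loop transfer function: T(s) = K_p·P(s)/(1 + K_p·P(s)) = 9.612/(s + 9.2 + 9.612) = 9.612/(s + 18.81).
Time constant τ = 1/18.81 = 0.05316 s, so the 2% settling time is about 4τ = 0.213 s.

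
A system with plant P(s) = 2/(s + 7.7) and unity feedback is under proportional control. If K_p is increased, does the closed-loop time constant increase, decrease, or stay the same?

The closed-loop bandwidth 7.7+K_p·2 grows with K_p, so τ shrinks.

decrease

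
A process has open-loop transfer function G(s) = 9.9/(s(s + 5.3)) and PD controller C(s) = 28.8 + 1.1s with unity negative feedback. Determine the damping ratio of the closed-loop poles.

Forward path: (28.8 + 1.1s)·9.9/(s(s+5.3)). The closed-loop characteristic equation is s² + (5.3 + 9.9·1.1)s + 9.9·28.8 = 0.
That is s² + 16.19s + 285.1 = 0, so ω_n = 16.89 rad/s and ζ = 16.19/(2·16.89) = 0.4794.

ζ = 0.479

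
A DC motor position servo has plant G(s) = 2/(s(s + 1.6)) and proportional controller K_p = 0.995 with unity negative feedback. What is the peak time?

T_p = 2.7 s

The closed-loop denominator s² + 1.6s + 1.99 gives ω_n = √1.99 = 1.411 and ζ = 1.6/(2ω_n) = 0.5671.
Damped frequency ω_d = ω_n√(1−ζ²) = 1.162 rad/s, so peak time T_p = π/ω_d = 2.7 s.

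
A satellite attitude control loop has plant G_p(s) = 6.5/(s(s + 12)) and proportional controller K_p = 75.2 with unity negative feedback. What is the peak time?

T_p = 0.148 s

From 1 + K_pG_p(s) = 0: s² + 12s + 488.8 = 0 ⇒ ω_n = 22.11, ζ = 0.2714.
Damped frequency ω_d = ω_n√(1−ζ²) = 21.28 rad/s, so peak time T_p = π/ω_d = 0.148 s.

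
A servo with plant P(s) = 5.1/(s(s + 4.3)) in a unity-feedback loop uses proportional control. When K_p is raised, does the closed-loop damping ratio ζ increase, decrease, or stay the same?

decrease

ζ = 4.3/(2√(5.1K_p)); increasing K_p raises the denominator, so ζ falls.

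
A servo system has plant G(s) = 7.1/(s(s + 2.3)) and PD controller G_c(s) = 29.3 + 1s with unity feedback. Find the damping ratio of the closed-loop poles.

Forward path: (29.3 + 1s)·7.1/(s(s+2.3)). The closed-loop characteristic equation is s² + (2.3 + 7.1·1)s + 7.1·29.3 = 0.
That is s² + 9.4s + 208 = 0, so ω_n = 14.42 rad/s and ζ = 9.4/(2·14.42) = 0.3259.

ζ = 0.326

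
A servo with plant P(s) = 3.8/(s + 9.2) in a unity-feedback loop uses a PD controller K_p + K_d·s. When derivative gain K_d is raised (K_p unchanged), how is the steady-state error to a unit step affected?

unchanged

At s = 0 the derivative term contributes nothing: C(0) = K_p regardless of K_d, so K_pos = K_p·P(0) and e_ss are unchanged.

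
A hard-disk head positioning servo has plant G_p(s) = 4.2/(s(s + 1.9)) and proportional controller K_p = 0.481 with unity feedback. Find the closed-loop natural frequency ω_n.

1 + K_p·G_p(s) = 0 gives s² + 1.9s + 2.02 = 0.
Matching s² + 2ζω_n s + ω_n²: ω_n = √2.02 = 1.421 rad/s and 2ζω_n = 1.9, so ζ = 1.9/(2·1.421) = 0.668.

ω_n = 1.42 rad/s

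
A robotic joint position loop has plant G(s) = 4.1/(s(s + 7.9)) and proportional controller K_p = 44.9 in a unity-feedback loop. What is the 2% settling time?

From 1 + K_pG(s) = 0: s² + 7.9s + 184.1 = 0 ⇒ ω_n = 13.57, ζ = 0.2911.
2% settling time T_s ≈ 4/(ζω_n) = 4/3.95 = 1.01 s.

T_s ≈ 1.01 s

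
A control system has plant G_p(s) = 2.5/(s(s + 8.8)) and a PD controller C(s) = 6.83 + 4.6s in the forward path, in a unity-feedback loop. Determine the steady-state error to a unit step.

The open loop C(s)G_p(s) has a pole at the origin (type 1), so the static position error constant is infinite and e_ss = 1/(1+∞) = 0.

0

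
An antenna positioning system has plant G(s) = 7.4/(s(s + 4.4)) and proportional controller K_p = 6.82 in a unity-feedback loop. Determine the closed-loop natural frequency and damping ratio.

With unity feedback the closed-loop characteristic equation is s² + 4.4s + 6.82·7.4 = s² + 4.4s + 50.47 = 0.
Matching s² + 2ζω_n s + ω_n²: ω_n = √50.47 = 7.104 rad/s and 2ζω_n = 4.4, so ζ = 4.4/(2·7.104) = 0.31.

ω_n = 7.1 rad/s, ζ = 0.31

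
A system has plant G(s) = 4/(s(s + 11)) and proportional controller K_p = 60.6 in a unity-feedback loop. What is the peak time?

Closed-loop characteristic equation: s² + 11s + 242.4 = 0, so ω_n = 15.57 rad/s and ζ = 11/(2·15.57) = 0.3533.
Damped frequency ω_d = ω_n√(1−ζ²) = 14.57 rad/s, so peak time T_p = π/ω_d = 0.216 s.

T_p = 0.216 s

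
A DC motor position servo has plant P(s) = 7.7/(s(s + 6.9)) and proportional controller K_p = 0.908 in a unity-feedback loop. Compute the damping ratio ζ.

1 + K_p·P(s) = 0 gives s² + 6.9s + 6.992 = 0.
Matching s² + 2ζω_n s + ω_n²: ω_n = √6.992 = 2.644 rad/s and 2ζω_n = 6.9, so ζ = 6.9/(2·2.644) = 1.3.

ζ = 1.3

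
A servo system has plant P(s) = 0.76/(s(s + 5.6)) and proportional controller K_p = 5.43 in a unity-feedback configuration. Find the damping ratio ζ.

The closed-loop denominator is s(s+5.6) + 5.43·0.76 = s² + 5.6s + 4.127.
So ω_n² = 4.127 ⇒ ω_n = 2.031 rad/s, and ζ = 5.6/(2ω_n) = 1.38.

ζ = 1.38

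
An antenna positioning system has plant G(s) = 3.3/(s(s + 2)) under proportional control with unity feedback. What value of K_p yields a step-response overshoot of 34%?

From %OS = 100·exp(−πζ/√(1−ζ²)) = 34%, ζ = −ln(0.34)/√(π²+ln²(0.34)) = 0.3248.
Characteristic equation s² + 2s + 3.3K_p = 0 gives ζ = 2/(2√(3.3K_p)).
Setting ζ = 0.3248: √(3.3K_p) = 2/(2·0.3248) = 3.079, so K_p = 9.48/3.3 = 2.87.

K_p = 2.87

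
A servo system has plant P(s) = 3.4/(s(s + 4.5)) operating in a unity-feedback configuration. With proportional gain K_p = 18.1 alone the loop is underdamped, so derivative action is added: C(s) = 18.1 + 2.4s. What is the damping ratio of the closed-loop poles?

Forward path: (18.1 + 2.4s)·3.4/(s(s+4.5)). The closed-loop characteristic equation is s² + (4.5 + 3.4·2.4)s + 3.4·18.1 = 0.
That is s² + 12.66s + 61.54 = 0, so ω_n = 7.845 rad/s and ζ = 12.66/(2·7.845) = 0.8069.

ζ = 0.807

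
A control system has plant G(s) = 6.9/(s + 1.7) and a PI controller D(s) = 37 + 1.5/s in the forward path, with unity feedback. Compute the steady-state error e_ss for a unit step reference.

0

The open loop D(s)G(s) has a pole at the origin (type 1), so the static position error constant is infinite and e_ss = 1/(1+∞) = 0.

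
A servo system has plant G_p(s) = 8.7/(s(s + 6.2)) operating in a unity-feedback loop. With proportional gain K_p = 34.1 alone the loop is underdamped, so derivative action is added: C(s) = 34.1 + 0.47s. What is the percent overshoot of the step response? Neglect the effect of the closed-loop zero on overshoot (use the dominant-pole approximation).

37.4%

Forward path: (34.1 + 0.47s)·8.7/(s(s+6.2)). The closed-loop characteristic equation is s² + (6.2 + 8.7·0.47)s + 8.7·34.1 = 0.
That is s² + 10.29s + 296.7 = 0, so ω_n = 17.22 rad/s and ζ = 10.29/(2·17.22) = 0.2987.
%OS = 100·exp(−πζ/√(1−ζ²)) = 37.4%.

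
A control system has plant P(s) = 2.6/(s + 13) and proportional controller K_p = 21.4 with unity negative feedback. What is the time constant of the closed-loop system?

τ = 0.0146 s

Closed-loop transfer function: T(s) = K_p·P(s)/(1 + K_p·P(s)) = 55.64/(s + 13 + 55.64) = 55.64/(s + 68.64).
Time constant τ = 1/68.64 = 0.0146 s.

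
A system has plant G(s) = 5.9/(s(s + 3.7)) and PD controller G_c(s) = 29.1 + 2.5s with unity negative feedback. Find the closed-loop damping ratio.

ζ = 0.704

Forward path: (29.1 + 2.5s)·5.9/(s(s+3.7)). The closed-loop characteristic equation is s² + (3.7 + 5.9·2.5)s + 5.9·29.1 = 0.
That is s² + 18.45s + 171.7 = 0, so ω_n = 13.1 rad/s and ζ = 18.45/(2·13.1) = 0.704.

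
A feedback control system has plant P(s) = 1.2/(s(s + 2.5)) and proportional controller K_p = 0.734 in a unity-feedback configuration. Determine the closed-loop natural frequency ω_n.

1 + K_p·P(s) = 0 gives s² + 2.5s + 0.8808 = 0.
So ω_n² = 0.8808 ⇒ ω_n = 0.9385 rad/s, and ζ = 2.5/(2ω_n) = 1.33.

ω_n = 0.939 rad/s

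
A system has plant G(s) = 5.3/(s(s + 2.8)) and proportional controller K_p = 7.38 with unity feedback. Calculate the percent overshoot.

The closed-loop denominator s² + 2.8s + 39.11 gives ω_n = √39.11 = 6.254 and ζ = 2.8/(2ω_n) = 0.2239.
%OS = 100·exp(−πζ/√(1−ζ²)) = 100·exp(−π·0.2239/√0.9499) = 48.6%.

48.6%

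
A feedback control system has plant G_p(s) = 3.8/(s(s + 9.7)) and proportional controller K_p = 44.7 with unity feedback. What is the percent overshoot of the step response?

28.4%

Closed-loop characteristic equation: s² + 9.7s + 169.9 = 0, so ω_n = 13.03 rad/s and ζ = 9.7/(2·13.03) = 0.3721.
%OS = 100·exp(−πζ/√(1−ζ²)) = 100·exp(−π·0.3721/√0.8615) = 28.4%.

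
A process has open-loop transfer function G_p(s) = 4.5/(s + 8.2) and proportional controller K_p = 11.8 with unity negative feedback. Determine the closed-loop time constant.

Closed-loop transfer function: T(s) = K_p·G_p(s)/(1 + K_p·G_p(s)) = 53.1/(s + 8.2 + 53.1) = 53.1/(s + 61.3).
Time constant τ = 1/61.3 = 0.0163 s.

τ = 0.0163 s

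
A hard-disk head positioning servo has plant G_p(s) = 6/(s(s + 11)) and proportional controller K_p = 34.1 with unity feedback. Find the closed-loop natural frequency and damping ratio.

ω_n = 14.3 rad/s, ζ = 0.385

With unity feedback the closed-loop characteristic equation is s² + 11s + 34.1·6 = s² + 11s + 204.6 = 0.
So ω_n² = 204.6 ⇒ ω_n = 14.3 rad/s, and ζ = 11/(2ω_n) = 0.385.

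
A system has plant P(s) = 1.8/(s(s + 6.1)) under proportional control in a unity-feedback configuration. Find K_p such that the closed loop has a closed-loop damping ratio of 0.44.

K_p = 26.7

Closed-loop characteristic equation: s² + 6.1s + K_p·1.8 = 0.
So ω_n = √(1.8K_p) and 2ζω_n = 6.1, giving ζ = 6.1/(2√(1.8K_p)).
Setting ζ = 0.44: √(1.8K_p) = 6.1/(2·0.44) = 6.932, so K_p = 48.05/1.8 = 26.7.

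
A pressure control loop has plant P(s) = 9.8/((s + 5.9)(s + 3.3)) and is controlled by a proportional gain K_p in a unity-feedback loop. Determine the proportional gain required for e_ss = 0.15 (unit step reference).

The loop is type 0, so e_ss(step) = 1/(1 + K_pos) with K_pos = K_p·P(0).
P(0) = 0.5033. Require 1/(1 + K_p·0.5033) = 0.15, so 1 + 0.5033·K_p = 6.667.
K_p = (6.667 − 1)/0.5033 = 11.3.

K_p = 11.3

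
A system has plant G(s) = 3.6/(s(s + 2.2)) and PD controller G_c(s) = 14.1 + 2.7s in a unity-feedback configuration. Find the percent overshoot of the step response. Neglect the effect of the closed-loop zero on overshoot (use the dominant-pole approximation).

Forward path: (14.1 + 2.7s)·3.6/(s(s+2.2)). The closed-loop characteristic equation is s² + (2.2 + 3.6·2.7)s + 3.6·14.1 = 0.
That is s² + 11.92s + 50.76 = 0, so ω_n = 7.125 rad/s and ζ = 11.92/(2·7.125) = 0.8365.
%OS = 100·exp(−πζ/√(1−ζ²)) = 0.826%.

0.826%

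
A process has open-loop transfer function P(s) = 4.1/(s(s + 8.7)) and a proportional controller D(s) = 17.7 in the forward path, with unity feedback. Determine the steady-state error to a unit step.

0

The open loop D(s)P(s) has a pole at the origin (type 1), so the static position error constant is infinite and e_ss = 1/(1+∞) = 0.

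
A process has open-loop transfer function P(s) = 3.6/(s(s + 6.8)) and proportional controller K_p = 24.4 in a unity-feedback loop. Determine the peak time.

T_p = 0.36 s

Closed-loop characteristic equation: s² + 6.8s + 87.84 = 0, so ω_n = 9.372 rad/s and ζ = 6.8/(2·9.372) = 0.3628.
Damped frequency ω_d = ω_n√(1−ζ²) = 8.734 rad/s, so peak time T_p = π/ω_d = 0.36 s.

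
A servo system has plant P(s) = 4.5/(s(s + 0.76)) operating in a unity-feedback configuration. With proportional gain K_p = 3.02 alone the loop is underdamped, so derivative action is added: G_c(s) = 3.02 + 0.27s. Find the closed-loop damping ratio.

Forward path: (3.02 + 0.27s)·4.5/(s(s+0.76)). The closed-loop characteristic equation is s² + (0.76 + 4.5·0.27)s + 4.5·3.02 = 0.
That is s² + 1.975s + 13.59 = 0, so ω_n = 3.686 rad/s and ζ = 1.975/(2·3.686) = 0.2679.

ζ = 0.268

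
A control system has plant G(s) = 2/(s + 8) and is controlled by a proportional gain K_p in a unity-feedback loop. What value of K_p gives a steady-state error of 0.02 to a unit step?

K_p = 196

For a type-0 loop with proportional control, e_ss = 1/(1 + K_p·G(0)).
G(0) = 0.25. Require 1/(1 + K_p·0.25) = 0.02, so 1 + 0.25·K_p = 50.
K_p = (50 − 1)/0.25 = 196.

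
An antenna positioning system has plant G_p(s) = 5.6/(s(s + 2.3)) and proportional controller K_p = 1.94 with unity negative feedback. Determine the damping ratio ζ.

ζ = 0.349

1 + K_p·G_p(s) = 0 gives s² + 2.3s + 10.86 = 0.
So ω_n² = 10.86 ⇒ ω_n = 3.296 rad/s, and ζ = 2.3/(2ω_n) = 0.349.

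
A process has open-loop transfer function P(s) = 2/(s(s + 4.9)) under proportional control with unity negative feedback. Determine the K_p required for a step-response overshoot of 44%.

K_p = 46.9

From %OS = 100·exp(−πζ/√(1−ζ²)) = 44%, ζ = −ln(0.44)/√(π²+ln²(0.44)) = 0.2528.
Characteristic equation s² + 4.9s + 2K_p = 0 gives ζ = 4.9/(2√(2K_p)).
Setting ζ = 0.2528: √(2K_p) = 4.9/(2·0.2528) = 9.69, so K_p = 93.9/2 = 46.9.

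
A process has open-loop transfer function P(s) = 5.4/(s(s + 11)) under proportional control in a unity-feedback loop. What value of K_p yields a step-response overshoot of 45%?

K_p = 92.3

From %OS = 100·exp(−πζ/√(1−ζ²)) = 45%, ζ = −ln(0.45)/√(π²+ln²(0.45)) = 0.2463.
Characteristic equation s² + 11s + 5.4K_p = 0 gives ζ = 11/(2√(5.4K_p)).
Setting ζ = 0.2463: √(5.4K_p) = 11/(2·0.2463) = 22.33, so K_p = 498.5/5.4 = 92.3.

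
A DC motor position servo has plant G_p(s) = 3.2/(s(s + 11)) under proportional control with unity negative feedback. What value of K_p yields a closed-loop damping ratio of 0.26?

Closed-loop characteristic equation: s² + 11s + K_p·3.2 = 0.
So ω_n = √(3.2K_p) and 2ζω_n = 11, giving ζ = 11/(2√(3.2K_p)).
Setting ζ = 0.26: √(3.2K_p) = 11/(2·0.26) = 21.15, so K_p = 447.5/3.2 = 140.

K_p = 140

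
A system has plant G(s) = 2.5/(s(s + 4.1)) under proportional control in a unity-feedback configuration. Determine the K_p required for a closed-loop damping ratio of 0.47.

K_p = 7.61

Closed-loop characteristic equation: s² + 4.1s + K_p·2.5 = 0.
So ω_n = √(2.5K_p) and 2ζω_n = 4.1, giving ζ = 4.1/(2√(2.5K_p)).
Setting ζ = 0.47: √(2.5K_p) = 4.1/(2·0.47) = 4.362, so K_p = 19.02/2.5 = 7.61.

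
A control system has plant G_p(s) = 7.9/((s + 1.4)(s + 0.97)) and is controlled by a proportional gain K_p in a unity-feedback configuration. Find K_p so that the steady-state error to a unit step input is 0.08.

K_p = 1.98

The loop is type 0, so e_ss(step) = 1/(1 + K_pos) with K_pos = K_p·G_p(0).
G_p(0) = 5.817. Require 1/(1 + K_p·5.817) = 0.08, so 1 + 5.817·K_p = 12.5.
K_p = (12.5 − 1)/5.817 = 1.98.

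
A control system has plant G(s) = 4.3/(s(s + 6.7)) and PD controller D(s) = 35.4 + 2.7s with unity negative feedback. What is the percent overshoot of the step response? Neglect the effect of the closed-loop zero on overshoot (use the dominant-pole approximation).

3.09%

Forward path: (35.4 + 2.7s)·4.3/(s(s+6.7)). The closed-loop characteristic equation is s² + (6.7 + 4.3·2.7)s + 4.3·35.4 = 0.
That is s² + 18.31s + 152.2 = 0, so ω_n = 12.34 rad/s and ζ = 18.31/(2·12.34) = 0.742.
%OS = 100·exp(−πζ/√(1−ζ²)) = 3.09%.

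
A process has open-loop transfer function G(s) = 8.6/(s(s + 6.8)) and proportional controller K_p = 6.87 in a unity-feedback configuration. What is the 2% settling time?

Closed-loop characteristic equation: s² + 6.8s + 59.08 = 0, so ω_n = 7.686 rad/s and ζ = 6.8/(2·7.686) = 0.4423.
2% settling time T_s ≈ 4/(ζω_n) = 4/3.4 = 1.18 s.

T_s ≈ 1.18 s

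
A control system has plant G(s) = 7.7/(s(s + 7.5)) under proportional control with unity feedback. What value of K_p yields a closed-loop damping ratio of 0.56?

Closed-loop characteristic equation: s² + 7.5s + K_p·7.7 = 0.
So ω_n = √(7.7K_p) and 2ζω_n = 7.5, giving ζ = 7.5/(2√(7.7K_p)).
Setting ζ = 0.56: √(7.7K_p) = 7.5/(2·0.56) = 6.696, so K_p = 44.84/7.7 = 5.82.

K_p = 5.82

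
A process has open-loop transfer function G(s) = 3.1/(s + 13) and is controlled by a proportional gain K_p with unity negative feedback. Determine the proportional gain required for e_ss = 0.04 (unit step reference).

For a type-0 loop with proportional control, e_ss = 1/(1 + K_p·G(0)).
G(0) = 0.2385. Require 1/(1 + K_p·0.2385) = 0.04, so 1 + 0.2385·K_p = 25.
K_p = (25 − 1)/0.2385 = 101.

K_p = 101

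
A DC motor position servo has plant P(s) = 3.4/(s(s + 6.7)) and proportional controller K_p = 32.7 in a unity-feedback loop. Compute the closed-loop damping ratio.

ζ = 0.318

The closed-loop denominator is s(s+6.7) + 32.7·3.4 = s² + 6.7s + 111.2.
So ω_n² = 111.2 ⇒ ω_n = 10.54 rad/s, and ζ = 6.7/(2ω_n) = 0.318.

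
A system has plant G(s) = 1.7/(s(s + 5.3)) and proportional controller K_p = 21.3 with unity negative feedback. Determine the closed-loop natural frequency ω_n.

ω_n = 6.02 rad/s

With unity feedback the closed-loop characteristic equation is s² + 5.3s + 21.3·1.7 = s² + 5.3s + 36.21 = 0.
Matching s² + 2ζω_n s + ω_n²: ω_n = √36.21 = 6.017 rad/s and 2ζω_n = 5.3, so ζ = 5.3/(2·6.017) = 0.44.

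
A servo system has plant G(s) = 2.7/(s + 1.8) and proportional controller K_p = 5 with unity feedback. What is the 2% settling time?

T_s ≈ 0.261 s

Closed-loop transfer function: T(s) = K_p·G(s)/(1 + K_p·G(s)) = 13.5/(s + 1.8 + 13.5) = 13.5/(s + 15.3).
Time constant τ = 1/15.3 = 0.06536 s, so the 2% settling time is about 4τ = 0.261 s.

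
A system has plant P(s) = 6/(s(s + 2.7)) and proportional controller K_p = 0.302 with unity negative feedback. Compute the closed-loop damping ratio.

The closed-loop denominator is s(s+2.7) + 0.302·6 = s² + 2.7s + 1.812.
So ω_n² = 1.812 ⇒ ω_n = 1.346 rad/s, and ζ = 2.7/(2ω_n) = 1.

ζ = 1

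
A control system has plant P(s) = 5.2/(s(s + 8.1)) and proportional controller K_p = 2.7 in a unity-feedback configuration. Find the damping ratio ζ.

The closed-loop denominator is s(s+8.1) + 2.7·5.2 = s² + 8.1s + 14.04.
Matching s² + 2ζω_n s + ω_n²: ω_n = √14.04 = 3.747 rad/s and 2ζω_n = 8.1, so ζ = 8.1/(2·3.747) = 1.08.

ζ = 1.08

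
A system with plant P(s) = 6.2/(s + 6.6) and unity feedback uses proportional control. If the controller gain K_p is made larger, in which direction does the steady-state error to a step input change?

decrease

e_ss = 1/(1 + K_p·P(0)); a larger K_p raises the denominator, so e_ss decreases.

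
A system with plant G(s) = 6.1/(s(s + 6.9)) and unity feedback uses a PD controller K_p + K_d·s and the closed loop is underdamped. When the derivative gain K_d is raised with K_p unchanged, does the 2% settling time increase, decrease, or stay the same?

decrease

Characteristic equation s² + (6.9 + 6.1K_d)s + 6.1K_p = 0: raising K_d increases ζω_n = (6.9+6.1K_d)/2 while the loop stays underdamped, so T_s ≈ 4/(ζω_n) decreases.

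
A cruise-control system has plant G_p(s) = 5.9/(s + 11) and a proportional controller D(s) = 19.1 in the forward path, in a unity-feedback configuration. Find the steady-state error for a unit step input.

The loop is type 0. Static position error constant K_pos = D(0)·G_p(0) = 19.1·0.5364 = 10.24.
Steady-state error to a unit step: e_ss = 1/(1+K_pos) = 1/11.24 = 0.0889.

0.0889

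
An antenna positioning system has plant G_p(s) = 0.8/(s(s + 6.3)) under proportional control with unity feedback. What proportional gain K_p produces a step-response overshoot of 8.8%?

From %OS = 100·exp(−πζ/√(1−ζ²)) = 8.8%, ζ = −ln(0.088)/√(π²+ln²(0.088)) = 0.6119.
Characteristic equation s² + 6.3s + 0.8K_p = 0 gives ζ = 6.3/(2√(0.8K_p)).
Setting ζ = 0.6119: √(0.8K_p) = 6.3/(2·0.6119) = 5.148, so K_p = 26.5/0.8 = 33.1.

K_p = 33.1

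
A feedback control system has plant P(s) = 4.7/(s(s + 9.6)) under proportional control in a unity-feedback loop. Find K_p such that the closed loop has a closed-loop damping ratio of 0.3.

K_p = 54.5

Closed-loop characteristic equation: s² + 9.6s + K_p·4.7 = 0.
So ω_n = √(4.7K_p) and 2ζω_n = 9.6, giving ζ = 9.6/(2√(4.7K_p)).
Setting ζ = 0.3: √(4.7K_p) = 9.6/(2·0.3) = 16, so K_p = 256/4.7 = 54.5.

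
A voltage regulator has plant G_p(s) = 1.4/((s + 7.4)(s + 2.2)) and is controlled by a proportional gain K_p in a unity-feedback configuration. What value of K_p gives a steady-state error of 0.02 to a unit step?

K_p = 570

For a type-0 loop with proportional control, e_ss = 1/(1 + K_p·G_p(0)).
G_p(0) = 0.086. Require 1/(1 + K_p·0.086) = 0.02, so 1 + 0.086·K_p = 50.
K_p = (50 − 1)/0.086 = 570.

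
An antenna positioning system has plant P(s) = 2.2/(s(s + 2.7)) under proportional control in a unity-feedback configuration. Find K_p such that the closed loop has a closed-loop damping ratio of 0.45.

Closed-loop characteristic equation: s² + 2.7s + K_p·2.2 = 0.
So ω_n = √(2.2K_p) and 2ζω_n = 2.7, giving ζ = 2.7/(2√(2.2K_p)).
Setting ζ = 0.45: √(2.2K_p) = 2.7/(2·0.45) = 3, so K_p = 9/2.2 = 4.09.

K_p = 4.09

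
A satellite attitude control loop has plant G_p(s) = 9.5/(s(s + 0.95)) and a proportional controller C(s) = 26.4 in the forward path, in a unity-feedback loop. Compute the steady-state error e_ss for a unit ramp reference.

The loop has one pole at the origin (type 1). Velocity error constant K_v = lim_{s→0} s·C(s)G_p(s) = 26.4·9.5/0.95 = 264.
Steady-state error to a unit ramp: e_ss = 1/K_v = 0.00379.

0.00379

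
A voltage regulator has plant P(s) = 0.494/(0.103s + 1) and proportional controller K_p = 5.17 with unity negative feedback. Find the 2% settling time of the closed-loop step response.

Closed loop: T(s) = K_p·P/(1+K_p·P) = 2.554/(0.103s + 1 + 2.554), with pole at s = −(1 + 2.554)/0.103 = −34.5.
τ = 1/34.5 = 0.02898 s, so 2% settling time ≈ 4τ = 0.116 s.

T_s ≈ 0.116 s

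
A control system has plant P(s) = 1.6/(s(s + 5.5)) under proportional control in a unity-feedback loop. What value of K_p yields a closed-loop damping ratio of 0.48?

Closed-loop characteristic equation: s² + 5.5s + K_p·1.6 = 0.
So ω_n = √(1.6K_p) and 2ζω_n = 5.5, giving ζ = 5.5/(2√(1.6K_p)).
Setting ζ = 0.48: √(1.6K_p) = 5.5/(2·0.48) = 5.729, so K_p = 32.82/1.6 = 20.5.

K_p = 20.5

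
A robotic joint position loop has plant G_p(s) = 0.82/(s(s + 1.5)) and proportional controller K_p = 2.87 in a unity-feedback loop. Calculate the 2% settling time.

Closed-loop characteristic equation: s² + 1.5s + 2.353 = 0, so ω_n = 1.534 rad/s and ζ = 1.5/(2·1.534) = 0.4889.
2% settling time T_s ≈ 4/(ζω_n) = 4/0.75 = 5.33 s.

T_s ≈ 5.33 s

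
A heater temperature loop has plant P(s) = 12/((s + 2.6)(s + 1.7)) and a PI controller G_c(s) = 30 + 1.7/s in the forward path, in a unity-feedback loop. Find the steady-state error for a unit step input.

0

The open loop G_c(s)P(s) has a pole at the origin (type 1), so the static position error constant is infinite and e_ss = 1/(1+∞) = 0.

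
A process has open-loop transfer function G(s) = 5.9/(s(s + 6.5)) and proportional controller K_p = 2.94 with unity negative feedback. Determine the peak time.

T_p = 1.21 s

From 1 + K_pG(s) = 0: s² + 6.5s + 17.35 = 0 ⇒ ω_n = 4.165, ζ = 0.7803.
Damped frequency ω_d = ω_n√(1−ζ²) = 2.605 rad/s, so peak time T_p = π/ω_d = 1.21 s.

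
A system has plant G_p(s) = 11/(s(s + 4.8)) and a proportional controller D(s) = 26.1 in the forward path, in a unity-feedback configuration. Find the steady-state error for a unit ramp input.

0.0167

The loop has one pole at the origin (type 1). Velocity error constant K_v = lim_{s→0} s·D(s)G_p(s) = 26.1·11/4.8 = 59.81.
Steady-state error to a unit ramp: e_ss = 1/K_v = 0.0167.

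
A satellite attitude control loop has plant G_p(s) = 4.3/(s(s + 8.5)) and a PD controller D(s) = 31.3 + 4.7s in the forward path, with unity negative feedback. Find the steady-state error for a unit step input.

The open loop D(s)G_p(s) has a pole at the origin (type 1), so the static position error constant is infinite and e_ss = 1/(1+∞) = 0.

0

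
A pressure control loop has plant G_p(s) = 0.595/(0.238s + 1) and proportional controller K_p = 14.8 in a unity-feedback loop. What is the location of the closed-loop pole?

Closed loop: T(s) = K_p·G_p/(1+K_p·G_p) = 8.806/(0.238s + 1 + 8.806), with pole at s = −(1 + 8.806)/0.238 = −41.2.

s = -41.2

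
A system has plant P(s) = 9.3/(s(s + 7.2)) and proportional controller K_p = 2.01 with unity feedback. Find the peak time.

Closed-loop characteristic equation: s² + 7.2s + 18.69 = 0, so ω_n = 4.324 rad/s and ζ = 7.2/(2·4.324) = 0.8327.
Damped frequency ω_d = ω_n√(1−ζ²) = 2.394 rad/s, so peak time T_p = π/ω_d = 1.31 s.

T_p = 1.31 s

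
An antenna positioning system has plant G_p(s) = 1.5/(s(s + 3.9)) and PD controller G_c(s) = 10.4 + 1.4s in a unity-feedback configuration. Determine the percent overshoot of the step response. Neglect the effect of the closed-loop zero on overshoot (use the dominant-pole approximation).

2.55%

Forward path: (10.4 + 1.4s)·1.5/(s(s+3.9)). The closed-loop characteristic equation is s² + (3.9 + 1.5·1.4)s + 1.5·10.4 = 0.
That is s² + 6s + 15.6 = 0, so ω_n = 3.95 rad/s and ζ = 6/(2·3.95) = 0.7596.
%OS = 100·exp(−πζ/√(1−ζ²)) = 2.55%.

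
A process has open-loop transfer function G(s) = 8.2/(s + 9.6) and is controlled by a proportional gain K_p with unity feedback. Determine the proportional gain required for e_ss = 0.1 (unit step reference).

Steady-state error for a unit step on this type-0 loop is 1/(1 + K_p·G(0)).
G(0) = 0.8542. Require 1/(1 + K_p·0.8542) = 0.1, so 1 + 0.8542·K_p = 10.
K_p = (10 − 1)/0.8542 = 10.5.

K_p = 10.5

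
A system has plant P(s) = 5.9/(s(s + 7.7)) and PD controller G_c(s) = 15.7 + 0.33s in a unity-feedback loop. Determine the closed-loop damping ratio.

ζ = 0.501

Forward path: (15.7 + 0.33s)·5.9/(s(s+7.7)). The closed-loop characteristic equation is s² + (7.7 + 5.9·0.33)s + 5.9·15.7 = 0.
That is s² + 9.647s + 92.63 = 0, so ω_n = 9.624 rad/s and ζ = 9.647/(2·9.624) = 0.5012.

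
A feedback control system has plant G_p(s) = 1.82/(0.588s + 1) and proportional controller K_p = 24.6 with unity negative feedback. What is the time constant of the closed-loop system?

Closed loop: T(s) = K_p·G_p/(1+K_p·G_p) = 44.77/(0.588s + 1 + 44.77), with pole at s = −(1 + 44.77)/0.588 = −77.84.
Closed-loop time constant τ = 1/77.84 = 0.0128 s.

τ = 0.0128 s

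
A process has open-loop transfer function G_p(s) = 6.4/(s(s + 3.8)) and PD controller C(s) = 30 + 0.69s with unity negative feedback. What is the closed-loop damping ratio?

Forward path: (30 + 0.69s)·6.4/(s(s+3.8)). The closed-loop characteristic equation is s² + (3.8 + 6.4·0.69)s + 6.4·30 = 0.
That is s² + 8.216s + 192 = 0, so ω_n = 13.86 rad/s and ζ = 8.216/(2·13.86) = 0.2965.

ζ = 0.296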